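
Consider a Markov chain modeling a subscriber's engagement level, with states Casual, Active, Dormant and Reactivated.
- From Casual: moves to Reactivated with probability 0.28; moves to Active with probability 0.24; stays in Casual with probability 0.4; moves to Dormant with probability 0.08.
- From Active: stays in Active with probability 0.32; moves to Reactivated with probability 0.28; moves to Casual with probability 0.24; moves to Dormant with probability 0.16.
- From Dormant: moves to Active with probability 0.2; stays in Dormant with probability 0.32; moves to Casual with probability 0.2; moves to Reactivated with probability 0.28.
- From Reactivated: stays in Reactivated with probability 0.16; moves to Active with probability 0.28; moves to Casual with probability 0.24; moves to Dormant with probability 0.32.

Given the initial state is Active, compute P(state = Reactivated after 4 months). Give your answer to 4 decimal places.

Propagate the distribution vector 4 months from Active.
After 0 months: (0.0000, 1.0000, 0.0000, 0.0000)
After 1 month: (0.2400, 0.3200, 0.1600, 0.2800)
After 2 months: (0.2720, 0.2704, 0.2112, 0.2464)
After 3 months: (0.2751, 0.2630, 0.2115, 0.2504)
After 4 months: (0.2756, 0.2626, 0.2119, 0.2499)
P(in Reactivated after 4 months) = 0.2499

0.2499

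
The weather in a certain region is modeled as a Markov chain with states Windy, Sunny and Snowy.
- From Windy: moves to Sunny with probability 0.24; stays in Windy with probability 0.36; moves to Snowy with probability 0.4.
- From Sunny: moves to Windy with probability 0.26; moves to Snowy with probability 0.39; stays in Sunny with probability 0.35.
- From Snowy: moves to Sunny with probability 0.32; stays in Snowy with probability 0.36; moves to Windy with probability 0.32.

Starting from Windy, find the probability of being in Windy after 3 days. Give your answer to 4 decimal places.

0.3149

Propagate the distribution vector 3 days from Windy.
After 0 days: (1.0000, 0.0000, 0.0000)
After 1 day: (0.3600, 0.2400, 0.4000)
After 2 days: (0.3200, 0.2984, 0.3816)
After 3 days: (0.3149, 0.3034, 0.3818)
P(in Windy after 3 days) = 0.3149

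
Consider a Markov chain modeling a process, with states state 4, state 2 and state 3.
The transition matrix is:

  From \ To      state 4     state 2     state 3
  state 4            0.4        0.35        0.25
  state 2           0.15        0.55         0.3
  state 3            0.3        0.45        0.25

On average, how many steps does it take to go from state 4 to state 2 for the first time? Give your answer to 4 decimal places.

2.6667

Let t(s) be the expected number of steps to first reach state 2 from state s, with t(state 2) = 0. Conditioning on the first step:
t(state 4) = 1 + 0.4·t(state 4) + 0.25·t(state 3)
t(state 3) = 1 + 0.3·t(state 4) + 0.25·t(state 3)
Solving: t(state 4) = 2.6667, t(state 3) = 2.4000.
Expected steps from state 4 to state 2: 2.6667.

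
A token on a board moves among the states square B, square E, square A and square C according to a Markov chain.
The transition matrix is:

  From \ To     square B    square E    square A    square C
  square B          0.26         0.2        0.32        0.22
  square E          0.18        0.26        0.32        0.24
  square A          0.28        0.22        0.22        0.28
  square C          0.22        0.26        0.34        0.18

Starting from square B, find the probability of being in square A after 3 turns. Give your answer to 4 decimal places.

0.2954

Propagate the distribution vector 3 turns from square B.
After 0 turns: (1.0000, 0.0000, 0.0000, 0.0000)
After 1 turn: (0.2600, 0.2000, 0.3200, 0.2200)
After 2 turns: (0.2416, 0.2316, 0.2924, 0.2344)
After 3 turns: (0.2379, 0.2338, 0.2954, 0.2328)
P(in square A after 3 turns) = 0.2954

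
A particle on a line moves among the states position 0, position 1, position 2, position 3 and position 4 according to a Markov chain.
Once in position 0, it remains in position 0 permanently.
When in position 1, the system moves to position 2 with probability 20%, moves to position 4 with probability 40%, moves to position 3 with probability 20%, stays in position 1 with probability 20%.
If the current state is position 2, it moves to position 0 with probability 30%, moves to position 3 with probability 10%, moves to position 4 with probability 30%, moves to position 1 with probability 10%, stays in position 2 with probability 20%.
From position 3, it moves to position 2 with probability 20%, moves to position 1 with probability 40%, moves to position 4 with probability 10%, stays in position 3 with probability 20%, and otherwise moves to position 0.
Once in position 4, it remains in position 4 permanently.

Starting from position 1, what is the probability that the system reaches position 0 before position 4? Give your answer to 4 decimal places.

Let h(s) be the probability of absorption at position 0 starting from transient state s. Then h(position 0) = 1 and h(position 4) = 0. By first-step analysis:
h(position 1) = 0.2·h(position 1) + 0.2·h(position 2) + 0.2·h(position 3) + 0.4·0
h(position 2) = 0.3·1 + 0.1·h(position 1) + 0.2·h(position 2) + 0.1·h(position 3) + 0.3·0
h(position 3) = 0.1·1 + 0.4·h(position 1) + 0.2·h(position 2) + 0.2·h(position 3) + 0.1·0
Solving: h(position 1) = 0.1931, h(position 2) = 0.4406, h(position 3) = 0.3317.
Starting from position 1, the probability is 0.1931.

0.1931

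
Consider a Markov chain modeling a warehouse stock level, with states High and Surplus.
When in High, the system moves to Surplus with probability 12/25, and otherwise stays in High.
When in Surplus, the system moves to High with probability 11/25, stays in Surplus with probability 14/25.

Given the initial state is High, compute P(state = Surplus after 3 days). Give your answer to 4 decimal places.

0.5215

Propagate the distribution vector 3 days from High.
After 0 days: (1.0000, 0.0000)
After 1 day: (0.5200, 0.4800)
After 2 days: (0.4816, 0.5184)
After 3 days: (0.4785, 0.5215)
P(in Surplus after 3 days) = 0.5215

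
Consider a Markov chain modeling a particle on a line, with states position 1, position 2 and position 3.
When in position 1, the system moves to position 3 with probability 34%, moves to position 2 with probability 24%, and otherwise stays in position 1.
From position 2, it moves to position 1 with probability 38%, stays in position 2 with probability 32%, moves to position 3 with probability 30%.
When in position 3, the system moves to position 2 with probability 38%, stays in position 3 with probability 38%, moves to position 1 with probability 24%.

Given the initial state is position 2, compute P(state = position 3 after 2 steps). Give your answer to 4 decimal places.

0.3392

Sum over the intermediate state after 1 step:
P = P(position 2→position 1)·P(position 1→position 3) + P(position 2→position 2)·P(position 2→position 3) + P(position 2→position 3)·P(position 3→position 3)
  = 0.38×0.34 + 0.32×0.3 + 0.3×0.38
  = 0.1292 + 0.0960 + 0.1140 = 0.3392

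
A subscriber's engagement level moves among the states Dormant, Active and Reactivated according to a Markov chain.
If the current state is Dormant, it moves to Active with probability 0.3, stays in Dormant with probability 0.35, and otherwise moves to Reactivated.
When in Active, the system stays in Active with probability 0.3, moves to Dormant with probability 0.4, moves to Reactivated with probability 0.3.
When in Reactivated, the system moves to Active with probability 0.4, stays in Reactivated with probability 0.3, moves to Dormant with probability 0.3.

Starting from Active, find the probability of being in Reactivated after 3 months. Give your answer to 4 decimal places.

Propagate the distribution vector 3 months from Active.
After 0 months: (0.0000, 1.0000, 0.0000)
After 1 month: (0.4000, 0.3000, 0.3000)
After 2 months: (0.3500, 0.3300, 0.3200)
After 3 months: (0.3505, 0.3320, 0.3175)
P(in Reactivated after 3 months) = 0.3175

0.3175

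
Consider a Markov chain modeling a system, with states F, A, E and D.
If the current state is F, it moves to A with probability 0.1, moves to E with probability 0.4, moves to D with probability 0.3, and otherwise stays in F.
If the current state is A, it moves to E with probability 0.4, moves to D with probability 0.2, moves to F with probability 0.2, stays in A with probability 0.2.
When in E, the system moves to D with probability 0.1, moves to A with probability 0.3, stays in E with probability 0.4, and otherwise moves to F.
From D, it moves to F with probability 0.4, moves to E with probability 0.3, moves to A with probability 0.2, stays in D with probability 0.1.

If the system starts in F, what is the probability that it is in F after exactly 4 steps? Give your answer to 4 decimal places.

Propagate the distribution vector 4 steps from F.
After 0 steps: (1.0000, 0.0000, 0.0000, 0.0000)
After 1 step: (0.2000, 0.1000, 0.4000, 0.3000)
After 2 steps: (0.2600, 0.2200, 0.3700, 0.1500)
After 3 steps: (0.2300, 0.2110, 0.3850, 0.1740)
After 4 steps: (0.2348, 0.2155, 0.3826, 0.1671)
P(in F after 4 steps) = 0.2348

0.2348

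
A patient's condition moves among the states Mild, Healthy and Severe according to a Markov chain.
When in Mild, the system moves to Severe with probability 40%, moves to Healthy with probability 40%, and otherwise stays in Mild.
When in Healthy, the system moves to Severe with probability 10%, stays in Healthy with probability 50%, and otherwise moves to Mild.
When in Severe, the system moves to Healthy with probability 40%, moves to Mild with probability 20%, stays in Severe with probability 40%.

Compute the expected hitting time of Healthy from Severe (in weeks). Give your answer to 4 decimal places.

2.5000

Let t(s) be the expected number of weeks to first reach Healthy from state s, with t(Healthy) = 0. Conditioning on the first week:
t(Mild) = 1 + 0.2·t(Mild) + 0.4·t(Severe)
t(Severe) = 1 + 0.2·t(Mild) + 0.4·t(Severe)
Solving: t(Mild) = 2.5000, t(Severe) = 2.5000.
Expected weeks from Severe to Healthy: 2.5000.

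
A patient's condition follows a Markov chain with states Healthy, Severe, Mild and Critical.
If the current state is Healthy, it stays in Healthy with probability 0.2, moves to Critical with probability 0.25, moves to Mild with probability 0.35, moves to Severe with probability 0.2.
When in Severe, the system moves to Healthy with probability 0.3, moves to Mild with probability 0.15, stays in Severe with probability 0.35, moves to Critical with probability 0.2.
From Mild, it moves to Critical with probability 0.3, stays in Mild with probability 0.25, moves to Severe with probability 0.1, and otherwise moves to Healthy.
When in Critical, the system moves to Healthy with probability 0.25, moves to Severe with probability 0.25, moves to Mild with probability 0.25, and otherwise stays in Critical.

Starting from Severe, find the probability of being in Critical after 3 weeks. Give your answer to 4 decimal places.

Propagate the distribution vector 3 weeks from Severe.
After 0 weeks: (0.0000, 1.0000, 0.0000, 0.0000)
After 1 week: (0.3000, 0.3500, 0.1500, 0.2000)
After 2 weeks: (0.2675, 0.2475, 0.2450, 0.2400)
After 3 weeks: (0.2735, 0.2246, 0.2520, 0.2499)
P(in Critical after 3 weeks) = 0.2499

0.2499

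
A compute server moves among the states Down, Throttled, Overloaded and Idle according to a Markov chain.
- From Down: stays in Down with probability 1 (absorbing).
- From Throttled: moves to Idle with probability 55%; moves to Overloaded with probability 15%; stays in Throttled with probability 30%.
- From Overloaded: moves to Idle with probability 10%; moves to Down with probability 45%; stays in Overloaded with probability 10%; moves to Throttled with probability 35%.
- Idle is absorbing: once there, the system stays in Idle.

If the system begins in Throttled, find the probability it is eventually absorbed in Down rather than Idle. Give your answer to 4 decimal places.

Let h(s) be the probability of absorption at Down starting from transient state s. Then h(Down) = 1 and h(Idle) = 0. By first-step analysis:
h(Throttled) = 0.3·h(Throttled) + 0.15·h(Overloaded) + 0.55·0
h(Overloaded) = 0.45·1 + 0.35·h(Throttled) + 0.1·h(Overloaded) + 0.1·0
Solving: h(Throttled) = 0.1169, h(Overloaded) = 0.5455.
Starting from Throttled, the probability is 0.1169.

0.1169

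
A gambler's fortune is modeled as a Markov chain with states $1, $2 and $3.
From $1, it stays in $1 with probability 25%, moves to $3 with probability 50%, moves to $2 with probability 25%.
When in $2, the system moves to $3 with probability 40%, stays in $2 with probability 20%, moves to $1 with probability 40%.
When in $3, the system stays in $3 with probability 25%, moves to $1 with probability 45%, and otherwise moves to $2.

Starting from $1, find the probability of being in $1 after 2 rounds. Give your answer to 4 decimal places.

0.3875

Sum over the intermediate state after 1 round:
P = P($1→$1)·P($1→$1) + P($1→$2)·P($2→$1) + P($1→$3)·P($3→$1)
  = 0.25×0.25 + 0.25×0.4 + 0.5×0.45
  = 0.0625 + 0.1000 + 0.2250 = 0.3875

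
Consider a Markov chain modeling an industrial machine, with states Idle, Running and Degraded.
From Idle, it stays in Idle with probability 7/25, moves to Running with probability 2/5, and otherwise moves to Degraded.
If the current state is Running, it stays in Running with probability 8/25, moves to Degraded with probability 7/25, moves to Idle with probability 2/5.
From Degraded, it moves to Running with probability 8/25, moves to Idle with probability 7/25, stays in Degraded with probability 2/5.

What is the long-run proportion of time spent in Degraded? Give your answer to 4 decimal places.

0.3328

Let the stationary distribution be π with π = πP and π_1 + π_2 + π_3 = 1.
π_1 = 0.28·π_1 + 0.4·π_2 + 0.28·π_3
π_2 = 0.4·π_1 + 0.32·π_2 + 0.32·π_3
Solving with the normalization constraint gives π = (0.3215, 0.3457, 0.3328).
So the stationary probability of Degraded is 0.3328.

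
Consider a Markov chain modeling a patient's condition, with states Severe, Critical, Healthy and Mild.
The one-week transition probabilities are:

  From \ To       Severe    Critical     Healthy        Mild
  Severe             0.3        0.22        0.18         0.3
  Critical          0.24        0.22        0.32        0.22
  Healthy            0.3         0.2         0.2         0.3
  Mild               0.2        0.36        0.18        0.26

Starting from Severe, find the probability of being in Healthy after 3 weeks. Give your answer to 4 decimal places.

Propagate the distribution vector 3 weeks from Severe.
After 0 weeks: (1.0000, 0.0000, 0.0000, 0.0000)
After 1 week: (0.3000, 0.2200, 0.1800, 0.3000)
After 2 weeks: (0.2568, 0.2584, 0.2144, 0.2704)
After 3 weeks: (0.2575, 0.2536, 0.2205, 0.2685)
P(in Healthy after 3 weeks) = 0.2205

0.2205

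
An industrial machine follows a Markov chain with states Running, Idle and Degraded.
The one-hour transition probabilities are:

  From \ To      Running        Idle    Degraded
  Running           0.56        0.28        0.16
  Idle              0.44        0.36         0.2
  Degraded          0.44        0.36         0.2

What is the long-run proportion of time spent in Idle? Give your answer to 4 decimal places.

0.3200

Let the stationary distribution be π with π = πP and π_1 + π_2 + π_3 = 1.
π_1 = 0.56·π_1 + 0.44·π_2 + 0.44·π_3
π_2 = 0.28·π_1 + 0.36·π_2 + 0.36·π_3
Solving with the normalization constraint gives π = (0.5000, 0.3200, 0.1800).
So the stationary probability of Idle is 0.3200.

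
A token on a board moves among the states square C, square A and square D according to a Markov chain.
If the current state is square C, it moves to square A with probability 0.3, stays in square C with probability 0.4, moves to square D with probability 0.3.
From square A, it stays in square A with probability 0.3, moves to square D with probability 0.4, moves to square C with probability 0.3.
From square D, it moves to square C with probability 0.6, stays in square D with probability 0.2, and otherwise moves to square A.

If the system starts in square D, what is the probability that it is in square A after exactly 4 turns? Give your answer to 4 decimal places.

Propagate the distribution vector 4 turns from square D.
After 0 turns: (0.0000, 0.0000, 1.0000)
After 1 turn: (0.6000, 0.2000, 0.2000)
After 2 turns: (0.4200, 0.2800, 0.3000)
After 3 turns: (0.4320, 0.2700, 0.2980)
After 4 turns: (0.4326, 0.2702, 0.2972)
P(in square A after 4 turns) = 0.2702

0.2702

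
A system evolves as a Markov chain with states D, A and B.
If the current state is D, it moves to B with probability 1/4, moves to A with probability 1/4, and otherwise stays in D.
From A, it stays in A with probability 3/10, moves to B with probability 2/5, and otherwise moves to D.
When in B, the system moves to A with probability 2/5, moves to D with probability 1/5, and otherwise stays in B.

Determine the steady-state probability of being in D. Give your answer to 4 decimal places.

Let the stationary distribution be π with π = πP and π_1 + π_2 + π_3 = 1.
π_1 = 0.5·π_1 + 0.3·π_2 + 0.2·π_3
π_2 = 0.25·π_1 + 0.3·π_2 + 0.4·π_3
Solving with the normalization constraint gives π = (0.3312, 0.3185, 0.3503).
So the stationary probability of D is 0.3312.

0.3312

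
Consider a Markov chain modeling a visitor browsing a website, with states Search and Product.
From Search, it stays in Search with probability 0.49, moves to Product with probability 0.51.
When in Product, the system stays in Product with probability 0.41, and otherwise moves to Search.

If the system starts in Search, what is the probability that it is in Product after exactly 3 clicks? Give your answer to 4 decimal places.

Propagate the distribution vector 3 clicks from Search.
After 0 clicks: (1.0000, 0.0000)
After 1 click: (0.4900, 0.5100)
After 2 clicks: (0.5410, 0.4590)
After 3 clicks: (0.5359, 0.4641)
P(in Product after 3 clicks) = 0.4641

0.4641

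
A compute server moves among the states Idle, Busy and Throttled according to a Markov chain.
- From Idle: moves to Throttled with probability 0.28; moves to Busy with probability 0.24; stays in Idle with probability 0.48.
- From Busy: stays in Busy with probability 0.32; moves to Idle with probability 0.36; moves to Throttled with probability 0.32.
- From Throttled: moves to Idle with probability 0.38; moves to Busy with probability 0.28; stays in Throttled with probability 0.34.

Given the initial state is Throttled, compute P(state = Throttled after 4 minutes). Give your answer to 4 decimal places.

0.3096

Propagate the distribution vector 4 minutes from Throttled.
After 0 minutes: (0.0000, 0.0000, 1.0000)
After 1 minute: (0.3800, 0.2800, 0.3400)
After 2 minutes: (0.4124, 0.2760, 0.3116)
After 3 minutes: (0.4157, 0.2745, 0.3097)
After 4 minutes: (0.4161, 0.2744, 0.3096)
P(in Throttled after 4 minutes) = 0.3096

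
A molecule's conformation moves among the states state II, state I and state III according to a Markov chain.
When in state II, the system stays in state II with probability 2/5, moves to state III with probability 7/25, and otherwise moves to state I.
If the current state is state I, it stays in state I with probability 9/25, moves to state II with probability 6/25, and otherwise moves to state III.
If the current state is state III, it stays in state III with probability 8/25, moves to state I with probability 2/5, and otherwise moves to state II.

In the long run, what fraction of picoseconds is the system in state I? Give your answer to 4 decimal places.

0.3614

Let the stationary distribution be π with π = πP and π_1 + π_2 + π_3 = 1.
π_1 = 0.4·π_1 + 0.24·π_2 + 0.28·π_3
π_2 = 0.32·π_1 + 0.36·π_2 + 0.4·π_3
Solving with the normalization constraint gives π = (0.3018, 0.3614, 0.3368).
So the stationary probability of state I is 0.3614.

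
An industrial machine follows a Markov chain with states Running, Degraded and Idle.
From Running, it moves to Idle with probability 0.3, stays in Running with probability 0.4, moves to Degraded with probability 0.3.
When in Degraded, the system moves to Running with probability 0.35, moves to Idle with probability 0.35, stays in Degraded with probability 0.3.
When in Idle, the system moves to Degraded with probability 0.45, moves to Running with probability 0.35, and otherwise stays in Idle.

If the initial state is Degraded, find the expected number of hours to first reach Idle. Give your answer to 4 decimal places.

3.0159

Let t(s) be the expected number of hours to first reach Idle from state s, with t(Idle) = 0. Conditioning on the first hour:
t(Running) = 1 + 0.4·t(Running) + 0.3·t(Degraded)
t(Degraded) = 1 + 0.35·t(Running) + 0.3·t(Degraded)
Solving: t(Running) = 3.1746, t(Degraded) = 3.0159.
Expected hours from Degraded to Idle: 3.0159.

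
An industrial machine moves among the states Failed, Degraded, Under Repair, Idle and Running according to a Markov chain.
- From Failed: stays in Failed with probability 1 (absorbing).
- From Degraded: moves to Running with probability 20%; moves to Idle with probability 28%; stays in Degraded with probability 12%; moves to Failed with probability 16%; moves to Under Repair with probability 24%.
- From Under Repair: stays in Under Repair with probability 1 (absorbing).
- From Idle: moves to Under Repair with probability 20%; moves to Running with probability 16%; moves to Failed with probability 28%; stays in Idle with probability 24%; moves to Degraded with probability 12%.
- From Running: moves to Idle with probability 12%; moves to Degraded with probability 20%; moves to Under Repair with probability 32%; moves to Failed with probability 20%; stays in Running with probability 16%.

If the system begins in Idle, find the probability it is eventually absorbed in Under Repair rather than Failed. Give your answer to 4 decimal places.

Let h(s) be the probability of absorption at Under Repair starting from transient state s. Then h(Under Repair) = 1 and h(Failed) = 0. By first-step analysis:
h(Degraded) = 0.16·0 + 0.12·h(Degraded) + 0.24·1 + 0.28·h(Idle) + 0.2·h(Running)
h(Idle) = 0.28·0 + 0.12·h(Degraded) + 0.2·1 + 0.24·h(Idle) + 0.16·h(Running)
h(Running) = 0.2·0 + 0.2·h(Degraded) + 0.32·1 + 0.12·h(Idle) + 0.16·h(Running)
Solving: h(Degraded) = 0.5552, h(Idle) = 0.4731, h(Running) = 0.5807.
Starting from Idle, the probability is 0.4731.

0.4731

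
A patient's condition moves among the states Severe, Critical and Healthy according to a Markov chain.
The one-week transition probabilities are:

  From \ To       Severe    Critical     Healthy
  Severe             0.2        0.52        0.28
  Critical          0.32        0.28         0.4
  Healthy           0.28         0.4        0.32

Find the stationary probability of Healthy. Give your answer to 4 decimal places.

0.3400

Let the stationary distribution be π with π = πP and π_1 + π_2 + π_3 = 1.
π_1 = 0.2·π_1 + 0.32·π_2 + 0.28·π_3
π_2 = 0.52·π_1 + 0.28·π_2 + 0.4·π_3
Solving with the normalization constraint gives π = (0.2736, 0.3865, 0.3400).
So the stationary probability of Healthy is 0.3400.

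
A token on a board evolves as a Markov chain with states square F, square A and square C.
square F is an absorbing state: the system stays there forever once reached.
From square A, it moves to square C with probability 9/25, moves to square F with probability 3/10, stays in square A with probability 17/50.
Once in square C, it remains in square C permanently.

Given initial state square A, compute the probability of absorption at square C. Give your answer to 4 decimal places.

0.5455

Let h(s) be the probability of absorption at square C starting from transient state s. Then h(square C) = 1 and h(square F) = 0. By first-step analysis:
h(square A) = 0.3·0 + 0.34·h(square A) + 0.36·1
Solving: h(square A) = 0.5455.
Starting from square A, the probability is 0.5455.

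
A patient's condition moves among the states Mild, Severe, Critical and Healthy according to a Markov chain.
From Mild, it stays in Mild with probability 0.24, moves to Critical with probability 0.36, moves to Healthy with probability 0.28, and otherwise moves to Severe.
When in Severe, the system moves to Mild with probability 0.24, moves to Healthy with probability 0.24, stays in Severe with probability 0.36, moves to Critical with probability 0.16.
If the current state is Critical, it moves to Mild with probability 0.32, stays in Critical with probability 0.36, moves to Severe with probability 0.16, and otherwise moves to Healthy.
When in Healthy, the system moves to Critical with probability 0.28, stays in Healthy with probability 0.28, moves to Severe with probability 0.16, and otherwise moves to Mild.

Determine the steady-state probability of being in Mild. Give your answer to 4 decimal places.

0.2738

Let the stationary distribution be π with π = πP and π_1 + π_2 + π_3 + π_4 = 1.
π_1 = 0.24·π_1 + 0.24·π_2 + 0.32·π_3 + 0.28·π_4
π_2 = 0.12·π_1 + 0.36·π_2 + 0.16·π_3 + 0.16·π_4
π_3 = 0.36·π_1 + 0.16·π_2 + 0.36·π_3 + 0.28·π_4
Solving with the normalization constraint gives π = (0.2738, 0.1863, 0.3039, 0.2361).
So the stationary probability of Mild is 0.2738.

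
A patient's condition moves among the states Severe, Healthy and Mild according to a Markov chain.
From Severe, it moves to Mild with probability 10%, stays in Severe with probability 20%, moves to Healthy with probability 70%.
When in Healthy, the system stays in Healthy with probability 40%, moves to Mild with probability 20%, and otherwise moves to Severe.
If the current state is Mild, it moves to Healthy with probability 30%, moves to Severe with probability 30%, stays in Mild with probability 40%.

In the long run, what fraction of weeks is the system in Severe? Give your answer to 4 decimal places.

Let the stationary distribution be π with π = πP and π_1 + π_2 + π_3 = 1.
π_1 = 0.2·π_1 + 0.4·π_2 + 0.3·π_3
π_2 = 0.7·π_1 + 0.4·π_2 + 0.3·π_3
Solving with the normalization constraint gives π = (0.3158, 0.4737, 0.2105).
So the stationary probability of Severe is 0.3158.

0.3158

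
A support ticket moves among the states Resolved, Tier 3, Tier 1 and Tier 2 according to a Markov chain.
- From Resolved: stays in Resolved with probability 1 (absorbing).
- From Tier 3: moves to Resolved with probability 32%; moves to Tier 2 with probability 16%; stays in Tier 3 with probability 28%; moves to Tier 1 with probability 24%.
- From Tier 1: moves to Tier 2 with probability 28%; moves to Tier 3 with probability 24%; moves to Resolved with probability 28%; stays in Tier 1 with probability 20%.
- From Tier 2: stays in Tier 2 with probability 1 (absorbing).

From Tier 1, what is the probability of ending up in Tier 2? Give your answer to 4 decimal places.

Let h(s) be the probability of absorption at Tier 2 starting from transient state s. Then h(Tier 2) = 1 and h(Resolved) = 0. By first-step analysis:
h(Tier 3) = 0.32·0 + 0.28·h(Tier 3) + 0.24·h(Tier 1) + 0.16·1
h(Tier 1) = 0.28·0 + 0.24·h(Tier 3) + 0.2·h(Tier 1) + 0.28·1
Solving: h(Tier 3) = 0.3765, h(Tier 1) = 0.4630.
Starting from Tier 1, the probability is 0.4630.

0.4630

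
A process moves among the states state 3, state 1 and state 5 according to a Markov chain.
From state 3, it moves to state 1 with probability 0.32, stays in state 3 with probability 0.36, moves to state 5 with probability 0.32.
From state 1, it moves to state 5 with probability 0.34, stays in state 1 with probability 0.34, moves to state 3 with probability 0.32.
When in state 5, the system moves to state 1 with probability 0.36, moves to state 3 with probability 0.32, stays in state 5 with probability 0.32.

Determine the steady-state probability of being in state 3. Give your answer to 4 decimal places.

0.3333

Let the stationary distribution be π with π = πP and π_1 + π_2 + π_3 = 1.
π_1 = 0.36·π_1 + 0.32·π_2 + 0.32·π_3
π_2 = 0.32·π_1 + 0.34·π_2 + 0.36·π_3
Solving with the normalization constraint gives π = (0.3333, 0.3399, 0.3268).
So the stationary probability of state 3 is 0.3333.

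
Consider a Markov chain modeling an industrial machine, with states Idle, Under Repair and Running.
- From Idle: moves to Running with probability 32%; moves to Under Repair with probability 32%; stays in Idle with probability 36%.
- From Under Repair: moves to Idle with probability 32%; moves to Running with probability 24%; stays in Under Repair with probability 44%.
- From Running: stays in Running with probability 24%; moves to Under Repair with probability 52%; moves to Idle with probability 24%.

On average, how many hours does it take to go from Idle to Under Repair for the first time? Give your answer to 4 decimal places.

2.6367

Let t(s) be the expected number of hours to first reach Under Repair from state s, with t(Under Repair) = 0. Conditioning on the first hour:
t(Idle) = 1 + 0.36·t(Idle) + 0.32·t(Running)
t(Running) = 1 + 0.24·t(Idle) + 0.24·t(Running)
Solving: t(Idle) = 2.6367, t(Running) = 2.1484.
Expected hours from Idle to Under Repair: 2.6367.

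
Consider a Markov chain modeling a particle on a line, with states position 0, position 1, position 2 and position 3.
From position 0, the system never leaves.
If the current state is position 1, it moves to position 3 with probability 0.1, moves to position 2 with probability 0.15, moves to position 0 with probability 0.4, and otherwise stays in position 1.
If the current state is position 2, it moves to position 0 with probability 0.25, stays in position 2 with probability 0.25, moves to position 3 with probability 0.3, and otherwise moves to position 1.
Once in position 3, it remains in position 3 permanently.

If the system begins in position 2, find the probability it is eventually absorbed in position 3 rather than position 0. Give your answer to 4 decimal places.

Let h(s) be the probability of absorption at position 3 starting from transient state s. Then h(position 3) = 1 and h(position 0) = 0. By first-step analysis:
h(position 1) = 0.4·0 + 0.35·h(position 1) + 0.15·h(position 2) + 0.1·1
h(position 2) = 0.25·0 + 0.2·h(position 1) + 0.25·h(position 2) + 0.3·1
Solving: h(position 1) = 0.2623, h(position 2) = 0.4699.
Starting from position 2, the probability is 0.4699.

0.4699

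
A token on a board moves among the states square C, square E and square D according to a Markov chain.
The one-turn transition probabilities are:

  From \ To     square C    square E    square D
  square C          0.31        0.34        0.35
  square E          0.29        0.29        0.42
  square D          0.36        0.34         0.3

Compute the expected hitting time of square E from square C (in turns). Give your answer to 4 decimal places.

2.9412

Let t(s) be the expected number of turns to first reach square E from state s, with t(square E) = 0. Conditioning on the first turn:
t(square C) = 1 + 0.31·t(square C) + 0.35·t(square D)
t(square D) = 1 + 0.36·t(square C) + 0.3·t(square D)
Solving: t(square C) = 2.9412, t(square D) = 2.9412.
Expected turns from square C to square E: 2.9412.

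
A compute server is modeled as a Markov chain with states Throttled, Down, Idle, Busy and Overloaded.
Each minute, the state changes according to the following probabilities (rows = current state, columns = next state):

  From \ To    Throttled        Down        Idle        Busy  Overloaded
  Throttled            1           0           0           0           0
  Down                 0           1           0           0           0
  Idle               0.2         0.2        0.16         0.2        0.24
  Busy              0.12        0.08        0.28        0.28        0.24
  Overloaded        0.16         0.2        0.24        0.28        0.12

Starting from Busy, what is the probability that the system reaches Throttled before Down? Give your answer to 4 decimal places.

0.5233

Let h(s) be the probability of absorption at Throttled starting from transient state s. Then h(Throttled) = 1 and h(Down) = 0. By first-step analysis:
h(Idle) = 0.2·1 + 0.2·0 + 0.16·h(Idle) + 0.2·h(Busy) + 0.24·h(Overloaded)
h(Busy) = 0.12·1 + 0.08·0 + 0.28·h(Idle) + 0.28·h(Busy) + 0.24·h(Overloaded)
h(Overloaded) = 0.16·1 + 0.2·0 + 0.24·h(Idle) + 0.28·h(Busy) + 0.12·h(Overloaded)
Solving: h(Idle) = 0.5013, h(Busy) = 0.5233, h(Overloaded) = 0.4850.
Starting from Busy, the probability is 0.5233.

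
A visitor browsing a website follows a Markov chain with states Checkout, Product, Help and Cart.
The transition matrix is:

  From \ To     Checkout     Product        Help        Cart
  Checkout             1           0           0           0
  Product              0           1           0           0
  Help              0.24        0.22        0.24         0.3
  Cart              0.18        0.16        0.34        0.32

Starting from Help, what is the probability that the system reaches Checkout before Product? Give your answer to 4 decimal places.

Let h(s) be the probability of absorption at Checkout starting from transient state s. Then h(Checkout) = 1 and h(Product) = 0. By first-step analysis:
h(Help) = 0.24·1 + 0.22·0 + 0.24·h(Help) + 0.3·h(Cart)
h(Cart) = 0.18·1 + 0.16·0 + 0.34·h(Help) + 0.32·h(Cart)
Solving: h(Help) = 0.5236, h(Cart) = 0.5265.
Starting from Help, the probability is 0.5236.

0.5236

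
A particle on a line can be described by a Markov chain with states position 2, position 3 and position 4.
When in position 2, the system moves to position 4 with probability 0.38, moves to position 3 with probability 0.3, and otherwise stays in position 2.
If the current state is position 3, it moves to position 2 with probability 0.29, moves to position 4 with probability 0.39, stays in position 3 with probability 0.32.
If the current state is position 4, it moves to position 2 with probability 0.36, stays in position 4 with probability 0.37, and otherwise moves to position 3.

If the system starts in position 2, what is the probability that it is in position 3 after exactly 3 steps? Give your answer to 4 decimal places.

Propagate the distribution vector 3 steps from position 2.
After 0 steps: (1.0000, 0.0000, 0.0000)
After 1 step: (0.3200, 0.3000, 0.3800)
After 2 steps: (0.3262, 0.2946, 0.3792)
After 3 steps: (0.3263, 0.2945, 0.3792)
P(in position 3 after 3 steps) = 0.2945

0.2945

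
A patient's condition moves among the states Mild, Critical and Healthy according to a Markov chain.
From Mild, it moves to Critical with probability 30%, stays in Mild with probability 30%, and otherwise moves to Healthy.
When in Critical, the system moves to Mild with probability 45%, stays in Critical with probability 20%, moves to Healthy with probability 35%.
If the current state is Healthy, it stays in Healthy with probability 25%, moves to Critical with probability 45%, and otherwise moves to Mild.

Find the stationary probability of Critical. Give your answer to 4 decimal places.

0.3183

Let the stationary distribution be π with π = πP and π_1 + π_2 + π_3 = 1.
π_1 = 0.3·π_1 + 0.45·π_2 + 0.3·π_3
π_2 = 0.3·π_1 + 0.2·π_2 + 0.45·π_3
Solving with the normalization constraint gives π = (0.3477, 0.3183, 0.3340).
So the stationary probability of Critical is 0.3183.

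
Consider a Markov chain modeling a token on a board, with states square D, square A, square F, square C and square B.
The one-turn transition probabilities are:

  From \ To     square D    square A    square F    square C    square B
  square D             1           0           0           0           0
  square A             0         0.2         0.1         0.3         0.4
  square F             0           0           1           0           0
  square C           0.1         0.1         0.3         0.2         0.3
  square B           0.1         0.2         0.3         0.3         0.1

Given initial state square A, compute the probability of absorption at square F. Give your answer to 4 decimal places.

Let h(s) be the probability of absorption at square F starting from transient state s. Then h(square F) = 1 and h(square D) = 0. By first-step analysis:
h(square A) = 0.2·h(square A) + 0.1·1 + 0.3·h(square C) + 0.4·h(square B)
h(square C) = 0.1·0 + 0.1·h(square A) + 0.3·1 + 0.2·h(square C) + 0.3·h(square B)
h(square B) = 0.1·0 + 0.2·h(square A) + 0.3·1 + 0.3·h(square C) + 0.1·h(square B)
Solving: h(square A) = 0.7911, h(square C) = 0.7598, h(square B) = 0.7624.
Starting from square A, the probability is 0.7911.

0.7911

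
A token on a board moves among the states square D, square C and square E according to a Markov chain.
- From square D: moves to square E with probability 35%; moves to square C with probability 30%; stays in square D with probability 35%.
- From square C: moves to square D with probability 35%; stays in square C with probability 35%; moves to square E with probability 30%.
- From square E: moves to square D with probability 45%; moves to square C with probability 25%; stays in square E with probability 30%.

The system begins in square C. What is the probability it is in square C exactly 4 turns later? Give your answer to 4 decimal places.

0.2990

Propagate the distribution vector 4 turns from square C.
After 0 turns: (0.0000, 1.0000, 0.0000)
After 1 turn: (0.3500, 0.3500, 0.3000)
After 2 turns: (0.3800, 0.3025, 0.3175)
After 3 turns: (0.3818, 0.2993, 0.3190)
After 4 turns: (0.3819, 0.2990, 0.3191)
P(in square C after 4 turns) = 0.2990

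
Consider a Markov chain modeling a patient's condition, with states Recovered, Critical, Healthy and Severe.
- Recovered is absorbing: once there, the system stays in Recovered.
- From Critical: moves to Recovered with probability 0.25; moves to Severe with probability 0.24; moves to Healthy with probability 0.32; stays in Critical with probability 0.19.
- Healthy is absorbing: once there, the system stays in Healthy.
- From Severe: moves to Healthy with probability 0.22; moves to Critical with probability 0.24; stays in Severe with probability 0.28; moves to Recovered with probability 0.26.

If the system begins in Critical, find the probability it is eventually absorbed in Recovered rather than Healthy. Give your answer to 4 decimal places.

0.4612

Let h(s) be the probability of absorption at Recovered starting from transient state s. Then h(Recovered) = 1 and h(Healthy) = 0. By first-step analysis:
h(Critical) = 0.25·1 + 0.19·h(Critical) + 0.32·0 + 0.24·h(Severe)
h(Severe) = 0.26·1 + 0.24·h(Critical) + 0.22·0 + 0.28·h(Severe)
Solving: h(Critical) = 0.4612, h(Severe) = 0.5148.
Starting from Critical, the probability is 0.4612.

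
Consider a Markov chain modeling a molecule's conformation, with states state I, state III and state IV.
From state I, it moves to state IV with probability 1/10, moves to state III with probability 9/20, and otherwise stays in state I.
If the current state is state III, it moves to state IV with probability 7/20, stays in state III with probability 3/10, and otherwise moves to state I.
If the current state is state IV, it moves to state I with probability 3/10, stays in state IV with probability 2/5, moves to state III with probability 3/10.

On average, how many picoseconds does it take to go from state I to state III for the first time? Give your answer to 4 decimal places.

Let t(s) be the expected number of picoseconds to first reach state III from state s, with t(state III) = 0. Conditioning on the first picosecond:
t(state I) = 1 + 0.45·t(state I) + 0.1·t(state IV)
t(state IV) = 1 + 0.3·t(state I) + 0.4·t(state IV)
Solving: t(state I) = 2.3333, t(state IV) = 2.8333.
Expected picoseconds from state I to state III: 2.3333.

2.3333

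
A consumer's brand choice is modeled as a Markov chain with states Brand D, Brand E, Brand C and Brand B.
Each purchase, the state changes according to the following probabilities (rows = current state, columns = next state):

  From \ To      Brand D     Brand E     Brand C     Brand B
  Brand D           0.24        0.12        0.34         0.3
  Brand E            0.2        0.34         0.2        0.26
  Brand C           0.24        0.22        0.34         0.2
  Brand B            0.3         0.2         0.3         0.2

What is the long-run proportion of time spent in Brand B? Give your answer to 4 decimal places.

0.2376

Let the stationary distribution be π with π = πP and π_1 + π_2 + π_3 + π_4 = 1.
π_1 = 0.24·π_1 + 0.2·π_2 + 0.24·π_3 + 0.3·π_4
π_2 = 0.12·π_1 + 0.34·π_2 + 0.22·π_3 + 0.2·π_4
π_3 = 0.34·π_1 + 0.2·π_2 + 0.34·π_3 + 0.3·π_4
Solving with the normalization constraint gives π = (0.2456, 0.2167, 0.3002, 0.2376).
So the stationary probability of Brand B is 0.2376.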